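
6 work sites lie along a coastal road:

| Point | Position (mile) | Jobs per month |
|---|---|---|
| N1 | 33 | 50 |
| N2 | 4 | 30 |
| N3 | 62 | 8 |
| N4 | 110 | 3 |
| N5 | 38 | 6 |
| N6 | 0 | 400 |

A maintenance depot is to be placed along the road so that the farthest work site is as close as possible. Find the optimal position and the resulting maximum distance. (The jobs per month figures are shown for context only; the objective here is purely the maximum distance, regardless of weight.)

The 1-center on a line is the midpoint of the two extreme points: leftmost at 0, rightmost at 110.
Optimal location = (0 + 110)/2 = 55; maximum distance = (110 − 0)/2 = 55.

location 55, max distance 55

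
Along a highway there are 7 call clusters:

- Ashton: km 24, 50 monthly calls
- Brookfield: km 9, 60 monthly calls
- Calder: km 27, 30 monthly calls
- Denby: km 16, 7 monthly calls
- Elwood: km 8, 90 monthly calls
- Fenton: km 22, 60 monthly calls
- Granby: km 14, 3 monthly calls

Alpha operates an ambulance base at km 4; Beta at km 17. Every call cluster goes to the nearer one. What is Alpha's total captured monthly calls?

The indifferent point is the midpoint (4+17)/2 = 10.5; call clusters left of it (closer to Alpha at 4) go to Alpha, those right go to Beta.
  Elwood at 8 (w=90) → Alpha
  Brookfield at 9 (w=60) → Alpha
  Granby at 14 (w=3) → Beta
  Denby at 16 (w=7) → Beta
  Fenton at 22 (w=60) → Beta
  Ashton at 24 (w=50) → Beta
  Calder at 27 (w=30) → Beta
Alpha captures 150; Beta captures 150.

150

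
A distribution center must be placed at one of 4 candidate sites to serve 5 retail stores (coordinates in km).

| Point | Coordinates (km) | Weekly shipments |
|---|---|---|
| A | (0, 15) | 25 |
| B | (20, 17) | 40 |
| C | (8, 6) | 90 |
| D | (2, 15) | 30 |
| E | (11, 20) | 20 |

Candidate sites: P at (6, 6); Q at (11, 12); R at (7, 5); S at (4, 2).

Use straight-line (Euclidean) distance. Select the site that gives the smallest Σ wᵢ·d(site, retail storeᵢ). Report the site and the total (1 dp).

Q, total 1745.2 km

Total weighted distance at each candidate:
  P (6, 6): total = 1755.4
  Q (11, 12): total = 1745.2
  R (7, 5): total = 1786.0
  S (4, 2): total = 2507.3
Minimum is at Q with total 1745.2 km.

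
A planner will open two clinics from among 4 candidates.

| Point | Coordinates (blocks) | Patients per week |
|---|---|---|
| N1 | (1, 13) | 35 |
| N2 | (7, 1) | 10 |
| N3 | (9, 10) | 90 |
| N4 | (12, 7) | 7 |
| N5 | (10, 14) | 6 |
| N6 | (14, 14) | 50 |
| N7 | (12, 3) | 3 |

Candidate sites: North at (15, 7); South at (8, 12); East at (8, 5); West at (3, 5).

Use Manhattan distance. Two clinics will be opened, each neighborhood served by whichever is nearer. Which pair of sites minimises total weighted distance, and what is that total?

{South, East}, total 1084

Evaluate every pair (each demand assigned to the nearer of the two):
  {South, East}: total = 1084
  {North, South}: total = 1136
  {South, West}: total = 1150
  {North, East}: total = 1620
  {North, West}: total = 1754
  {East, West}: total = 1816
Best pair: {South, East} with total 1084.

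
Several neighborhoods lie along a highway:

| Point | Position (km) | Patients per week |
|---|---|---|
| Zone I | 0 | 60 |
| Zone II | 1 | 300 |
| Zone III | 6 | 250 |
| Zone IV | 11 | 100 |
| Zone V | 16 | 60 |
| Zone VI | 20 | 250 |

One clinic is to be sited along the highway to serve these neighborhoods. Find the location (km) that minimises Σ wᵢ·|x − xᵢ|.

For a sum of weighted absolute distances on a line, the optimum is the weighted median (not the mean). Total weight W = 1020; half-weight = 510.
Sort by position and accumulate weight:
  km 0 (Zone I, w=60) → cum 60
  km 1 (Zone II, w=300) → cum 360
  km 6 (Zone III, w=250) → cum 610  ≥ 510 → median here
  km 11 (Zone IV, w=100) → cum 710
  km 16 (Zone V, w=60) → cum 770
  km 20 (Zone VI, w=250) → cum 1020
Optimal location: km 6.

x = 6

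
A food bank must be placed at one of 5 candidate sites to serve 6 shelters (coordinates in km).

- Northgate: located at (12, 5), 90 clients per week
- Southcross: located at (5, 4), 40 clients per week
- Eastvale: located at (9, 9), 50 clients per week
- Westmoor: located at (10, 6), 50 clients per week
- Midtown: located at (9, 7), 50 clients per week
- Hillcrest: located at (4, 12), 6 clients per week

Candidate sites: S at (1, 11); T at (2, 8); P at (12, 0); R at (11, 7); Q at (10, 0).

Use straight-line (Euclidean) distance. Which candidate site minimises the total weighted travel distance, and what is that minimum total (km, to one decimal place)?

Total weighted distance at each candidate:
  S (1, 11): total = 2843.5
  T (2, 8): total = 2285.9
  P (12, 0): total = 2030.4
  R (11, 7): total = 833.3
  Q (10, 0): total = 1927.6
Minimum is at R with total 833.3 km.

R, total 833.3 km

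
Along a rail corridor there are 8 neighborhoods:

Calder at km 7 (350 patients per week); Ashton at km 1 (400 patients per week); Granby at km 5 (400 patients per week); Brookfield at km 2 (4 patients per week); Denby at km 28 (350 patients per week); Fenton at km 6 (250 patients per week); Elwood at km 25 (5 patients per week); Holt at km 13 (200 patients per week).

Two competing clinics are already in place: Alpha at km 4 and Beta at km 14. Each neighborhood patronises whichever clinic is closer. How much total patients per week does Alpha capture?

1404

The indifferent point is the midpoint (4+14)/2 = 9; neighborhoods left of it (closer to Alpha at 4) go to Alpha, those right go to Beta.
  Ashton at 1 (w=400) → Alpha
  Brookfield at 2 (w=4) → Alpha
  Granby at 5 (w=400) → Alpha
  Fenton at 6 (w=250) → Alpha
  Calder at 7 (w=350) → Alpha
  Holt at 13 (w=200) → Beta
  Elwood at 25 (w=5) → Beta
  Denby at 28 (w=350) → Beta
Alpha captures 1404; Beta captures 555.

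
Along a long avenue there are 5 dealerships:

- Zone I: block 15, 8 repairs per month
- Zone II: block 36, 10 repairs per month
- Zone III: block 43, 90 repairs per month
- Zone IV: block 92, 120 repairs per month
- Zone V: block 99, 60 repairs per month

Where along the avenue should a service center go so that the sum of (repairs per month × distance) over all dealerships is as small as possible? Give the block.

x = 92

For a sum of weighted absolute distances on a line, the optimum is the weighted median (not the mean). Total weight W = 288; half-weight = 144.
Sort by position and accumulate weight:
  block 15 (Zone I, w=8) → cum 8
  block 36 (Zone II, w=10) → cum 18
  block 43 (Zone III, w=90) → cum 108
  block 92 (Zone IV, w=120) → cum 228  ≥ 144 → median here
  block 99 (Zone V, w=60) → cum 288
Optimal location: block 92.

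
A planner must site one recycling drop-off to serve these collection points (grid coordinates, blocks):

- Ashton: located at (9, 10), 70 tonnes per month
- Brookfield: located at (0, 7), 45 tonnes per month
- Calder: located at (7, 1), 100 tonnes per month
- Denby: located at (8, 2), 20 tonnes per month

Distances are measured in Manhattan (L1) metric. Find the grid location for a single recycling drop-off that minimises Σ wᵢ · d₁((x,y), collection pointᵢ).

Manhattan distance separates: Σwᵢ(|x−xᵢ|+|y−yᵢ|) = Σwᵢ|x−xᵢ| + Σwᵢ|y−yᵢ|, so x and y are optimised independently as 1-D weighted medians.
Total weight W = 235; half = 117.5.
x-coordinate, sorted with cumulative weight:
  x=0 (Brookfield, w=45) cum 45
  x=7 (Calder, w=100) cum 145  ← median
  x=8 (Denby, w=20) cum 165
  x=9 (Ashton, w=70) cum 235
⇒ x* = 7
y-coordinate, sorted with cumulative weight:
  y=1 (Calder, w=100) cum 100
  y=2 (Denby, w=20) cum 120  ← median
  y=7 (Brookfield, w=45) cum 165
  y=10 (Ashton, w=70) cum 235
⇒ y* = 2

(7, 2)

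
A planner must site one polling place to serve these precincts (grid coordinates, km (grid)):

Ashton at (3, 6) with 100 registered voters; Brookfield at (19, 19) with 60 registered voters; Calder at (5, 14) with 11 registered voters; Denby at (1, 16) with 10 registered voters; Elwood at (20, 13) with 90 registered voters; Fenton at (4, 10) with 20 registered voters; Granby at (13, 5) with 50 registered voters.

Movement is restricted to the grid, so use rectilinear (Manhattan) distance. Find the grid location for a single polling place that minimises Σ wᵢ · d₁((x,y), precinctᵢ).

Manhattan distance separates: Σwᵢ(|x−xᵢ|+|y−yᵢ|) = Σwᵢ|x−xᵢ| + Σwᵢ|y−yᵢ|, so x and y are optimised independently as 1-D weighted medians.
Total weight W = 341; half = 170.5.
x-coordinate, sorted with cumulative weight:
  x=1 (Denby, w=10) cum 10
  x=3 (Ashton, w=100) cum 110
  x=4 (Fenton, w=20) cum 130
  x=5 (Calder, w=11) cum 141
  x=13 (Granby, w=50) cum 191  ← median
  x=19 (Brookfield, w=60) cum 251
  x=20 (Elwood, w=90) cum 341
⇒ x* = 13
y-coordinate, sorted with cumulative weight:
  y=5 (Granby, w=50) cum 50
  y=6 (Ashton, w=100) cum 150
  y=10 (Fenton, w=20) cum 170
  y=13 (Elwood, w=90) cum 260  ← median
  y=14 (Calder, w=11) cum 271
  y=16 (Denby, w=10) cum 281
  y=19 (Brookfield, w=60) cum 341
⇒ y* = 13

(13, 13)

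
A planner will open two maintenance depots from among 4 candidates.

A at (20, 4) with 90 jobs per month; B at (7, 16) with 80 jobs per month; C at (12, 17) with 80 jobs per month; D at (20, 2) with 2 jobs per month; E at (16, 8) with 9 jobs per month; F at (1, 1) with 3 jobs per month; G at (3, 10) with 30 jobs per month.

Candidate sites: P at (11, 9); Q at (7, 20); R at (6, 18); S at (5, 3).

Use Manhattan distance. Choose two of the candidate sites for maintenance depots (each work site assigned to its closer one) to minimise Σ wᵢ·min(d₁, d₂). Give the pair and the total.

Evaluate every pair (each demand assigned to the nearer of the two):
  {P, R}: total = 2470
  {P, Q}: total = 2630
  {R, S}: total = 2704
  {Q, S}: total = 2864
  {P, S}: total = 3234
  {Q, R}: total = 3956
Best pair: {P, R} with total 2470.

{P, R}, total 2470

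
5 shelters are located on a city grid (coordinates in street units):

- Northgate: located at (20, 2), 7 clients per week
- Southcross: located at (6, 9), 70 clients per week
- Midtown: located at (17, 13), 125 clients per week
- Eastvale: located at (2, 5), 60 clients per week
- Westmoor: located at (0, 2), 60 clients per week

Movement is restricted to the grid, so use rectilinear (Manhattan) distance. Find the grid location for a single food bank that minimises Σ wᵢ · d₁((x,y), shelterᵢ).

Manhattan distance separates: Σwᵢ(|x−xᵢ|+|y−yᵢ|) = Σwᵢ|x−xᵢ| + Σwᵢ|y−yᵢ|, so x and y are optimised independently as 1-D weighted medians.
Total weight W = 322; half = 161.
x-coordinate, sorted with cumulative weight:
  x=0 (Westmoor, w=60) cum 60
  x=2 (Eastvale, w=60) cum 120
  x=6 (Southcross, w=70) cum 190  ← median
  x=17 (Midtown, w=125) cum 315
  x=20 (Northgate, w=7) cum 322
⇒ x* = 6
y-coordinate, sorted with cumulative weight:
  y=2 (Northgate, w=7) cum 7
  y=2 (Westmoor, w=60) cum 67
  y=5 (Eastvale, w=60) cum 127
  y=9 (Southcross, w=70) cum 197  ← median
  y=13 (Midtown, w=125) cum 322
⇒ y* = 9

(6, 9)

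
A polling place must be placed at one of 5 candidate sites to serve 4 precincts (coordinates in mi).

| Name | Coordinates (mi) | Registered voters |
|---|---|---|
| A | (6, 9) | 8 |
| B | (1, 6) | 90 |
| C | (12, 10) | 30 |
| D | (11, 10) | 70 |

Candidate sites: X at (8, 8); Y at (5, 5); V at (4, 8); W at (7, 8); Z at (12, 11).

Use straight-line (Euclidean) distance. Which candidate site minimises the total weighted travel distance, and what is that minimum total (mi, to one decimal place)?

W, total 1055.1 mi

Total weighted distance at each candidate:
  X (8, 8): total = 1059.7
  Y (5, 5): total = 1208.9
  V (4, 8): total = 1099.4
  W (7, 8): total = 1055.1
  Z (12, 11): total = 1267.1
Minimum is at W with total 1055.1 mi.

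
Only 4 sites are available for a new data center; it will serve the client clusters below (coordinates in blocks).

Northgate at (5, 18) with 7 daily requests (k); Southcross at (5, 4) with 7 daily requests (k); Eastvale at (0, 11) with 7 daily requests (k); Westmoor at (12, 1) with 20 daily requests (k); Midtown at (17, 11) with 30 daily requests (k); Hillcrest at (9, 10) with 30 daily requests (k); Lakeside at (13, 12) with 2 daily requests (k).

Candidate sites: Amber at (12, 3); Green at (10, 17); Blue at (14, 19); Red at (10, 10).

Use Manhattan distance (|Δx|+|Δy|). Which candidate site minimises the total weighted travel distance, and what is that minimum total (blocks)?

Red, total 745 blocks

Total weighted distance at each candidate:
  Amber (12, 3): total = 1100
  Green (10, 17): total = 1286
  Blue (14, 19): total = 1558
  Red (10, 10): total = 745
Minimum is at Red with total 745 blocks.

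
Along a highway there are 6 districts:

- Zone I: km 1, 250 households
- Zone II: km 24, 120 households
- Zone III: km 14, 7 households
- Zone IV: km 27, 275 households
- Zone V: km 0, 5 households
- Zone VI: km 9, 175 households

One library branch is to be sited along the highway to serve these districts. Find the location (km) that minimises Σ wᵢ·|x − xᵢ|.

x = 9

For a sum of weighted absolute distances on a line, the optimum is the weighted median (not the mean). Total weight W = 832; half-weight = 416.
Sort by position and accumulate weight:
  km 0 (Zone V, w=5) → cum 5
  km 1 (Zone I, w=250) → cum 255
  km 9 (Zone VI, w=175) → cum 430  ≥ 416 → median here
  km 14 (Zone III, w=7) → cum 437
  km 24 (Zone II, w=120) → cum 557
  km 27 (Zone IV, w=275) → cum 832
Optimal location: km 9.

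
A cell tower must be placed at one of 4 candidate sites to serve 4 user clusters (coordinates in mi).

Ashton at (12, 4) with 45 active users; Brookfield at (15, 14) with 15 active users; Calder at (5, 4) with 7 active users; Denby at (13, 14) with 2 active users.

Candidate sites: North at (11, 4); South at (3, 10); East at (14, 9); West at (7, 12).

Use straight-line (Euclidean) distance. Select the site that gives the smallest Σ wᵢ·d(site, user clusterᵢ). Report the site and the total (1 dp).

North, total 269.0 mi

Total weighted distance at each candidate:
  North (11, 4): total = 269.0
  South (3, 10): total = 742.3
  East (14, 9): total = 401.1
  West (7, 12): total = 618.6
Minimum is at North with total 269.0 mi.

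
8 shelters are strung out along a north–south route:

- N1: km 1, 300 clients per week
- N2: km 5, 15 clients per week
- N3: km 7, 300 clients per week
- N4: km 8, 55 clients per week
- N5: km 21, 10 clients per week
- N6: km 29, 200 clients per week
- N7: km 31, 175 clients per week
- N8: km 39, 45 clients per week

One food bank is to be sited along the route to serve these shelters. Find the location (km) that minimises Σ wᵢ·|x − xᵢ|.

x = 7

For a sum of weighted absolute distances on a line, the optimum is the weighted median (not the mean). Total weight W = 1100; half-weight = 550.
Sort by position and accumulate weight:
  km 1 (N1, w=300) → cum 300
  km 5 (N2, w=15) → cum 315
  km 7 (N3, w=300) → cum 615  ≥ 550 → median here
  km 8 (N4, w=55) → cum 670
  km 21 (N5, w=10) → cum 680
  km 29 (N6, w=200) → cum 880
  km 31 (N7, w=175) → cum 1055
  km 39 (N8, w=45) → cum 1100
Optimal location: km 7.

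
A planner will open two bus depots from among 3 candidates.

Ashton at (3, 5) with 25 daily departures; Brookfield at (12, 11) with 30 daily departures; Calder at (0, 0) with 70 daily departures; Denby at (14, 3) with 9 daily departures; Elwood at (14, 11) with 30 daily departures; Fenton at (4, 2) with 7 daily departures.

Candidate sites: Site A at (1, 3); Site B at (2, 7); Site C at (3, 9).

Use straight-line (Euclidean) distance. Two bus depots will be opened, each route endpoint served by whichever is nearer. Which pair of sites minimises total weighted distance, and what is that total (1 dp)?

{Site A, Site C}, total 1039.0

Evaluate every pair (each demand assigned to the nearer of the two):
  {Site A, Site C}: total = 1039.0
  {Site A, Site B}: total = 1115.8
  {Site B, Site C}: total = 1328.0
Best pair: {Site A, Site C} with total 1039.0.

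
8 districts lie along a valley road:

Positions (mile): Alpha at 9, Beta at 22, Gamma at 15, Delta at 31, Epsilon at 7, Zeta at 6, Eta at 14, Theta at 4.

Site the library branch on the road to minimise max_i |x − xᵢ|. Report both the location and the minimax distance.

The 1-center on a line is the midpoint of the two extreme points: leftmost at 4, rightmost at 31.
Optimal location = (4 + 31)/2 = 17.5; maximum distance = (31 − 4)/2 = 13.5.

location 17.5, max distance 13.5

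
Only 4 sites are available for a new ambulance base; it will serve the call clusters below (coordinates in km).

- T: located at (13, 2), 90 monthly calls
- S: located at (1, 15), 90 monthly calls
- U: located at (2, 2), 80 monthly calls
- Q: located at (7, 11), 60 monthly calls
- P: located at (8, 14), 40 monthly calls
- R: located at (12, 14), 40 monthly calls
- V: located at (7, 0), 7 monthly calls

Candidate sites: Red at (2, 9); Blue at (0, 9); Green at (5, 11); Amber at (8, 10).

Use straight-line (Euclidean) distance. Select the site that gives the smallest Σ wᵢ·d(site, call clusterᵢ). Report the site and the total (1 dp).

Amber, total 2964.7 km

Total weighted distance at each candidate:
  Red (2, 9): total = 3435.7
  Blue (0, 9): total = 3872.7
  Green (5, 11): total = 3024.4
  Amber (8, 10): total = 2964.7
Minimum is at Amber with total 2964.7 km.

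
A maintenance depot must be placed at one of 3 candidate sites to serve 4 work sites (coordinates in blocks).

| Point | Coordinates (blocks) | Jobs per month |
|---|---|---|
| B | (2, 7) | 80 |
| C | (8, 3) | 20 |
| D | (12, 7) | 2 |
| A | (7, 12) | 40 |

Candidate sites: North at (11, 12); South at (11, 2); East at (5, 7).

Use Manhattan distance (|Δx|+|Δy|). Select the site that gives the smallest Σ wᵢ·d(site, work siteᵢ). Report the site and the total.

Total weighted distance at each candidate:
  North (11, 12): total = 1532
  South (11, 2): total = 1772
  East (5, 7): total = 674
Minimum is at East with total 674 blocks.

East, total 674 blocks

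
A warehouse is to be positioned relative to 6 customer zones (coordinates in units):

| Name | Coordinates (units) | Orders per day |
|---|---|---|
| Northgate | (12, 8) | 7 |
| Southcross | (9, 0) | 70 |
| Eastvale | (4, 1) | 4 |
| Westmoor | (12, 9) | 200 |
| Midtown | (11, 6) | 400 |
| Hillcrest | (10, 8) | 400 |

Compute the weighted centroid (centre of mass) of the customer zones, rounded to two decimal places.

The minimiser of Σwᵢ‖p−pᵢ‖² is the weighted centroid p* = (Σwᵢpᵢ)/(Σwᵢ).
Σwᵢ = 1081.
Σwᵢxᵢ = 7·12 + 70·9 + 4·4 + 200·12 + 400·11 + 400·10 = 11530.
Σwᵢyᵢ = 7·8 + 70·0 + 4·1 + 200·9 + 400·6 + 400·8 = 7460.
x* = 11530/1081 = 10.67, y* = 7460/1081 = 6.90.

(10.67, 6.90)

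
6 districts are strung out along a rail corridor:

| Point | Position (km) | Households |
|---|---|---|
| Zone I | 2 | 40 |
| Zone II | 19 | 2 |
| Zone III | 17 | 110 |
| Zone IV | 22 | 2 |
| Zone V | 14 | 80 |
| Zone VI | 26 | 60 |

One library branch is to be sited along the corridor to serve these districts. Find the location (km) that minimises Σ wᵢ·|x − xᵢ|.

For a sum of weighted absolute distances on a line, the optimum is the weighted median (not the mean). Total weight W = 294; half-weight = 147.
Sort by position and accumulate weight:
  km 2 (Zone I, w=40) → cum 40
  km 14 (Zone V, w=80) → cum 120
  km 17 (Zone III, w=110) → cum 230  ≥ 147 → median here
  km 19 (Zone II, w=2) → cum 232
  km 22 (Zone IV, w=2) → cum 234
  km 26 (Zone VI, w=60) → cum 294
Optimal location: km 17.

x = 17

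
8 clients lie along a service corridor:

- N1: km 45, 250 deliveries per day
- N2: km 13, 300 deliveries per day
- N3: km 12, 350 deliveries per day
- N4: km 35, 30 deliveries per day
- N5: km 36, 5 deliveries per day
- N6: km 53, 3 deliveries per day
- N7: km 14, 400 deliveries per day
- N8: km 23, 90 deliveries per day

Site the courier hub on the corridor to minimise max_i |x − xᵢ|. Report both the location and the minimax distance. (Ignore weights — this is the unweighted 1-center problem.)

location 32.5, max distance 20.5

The 1-center on a line is the midpoint of the two extreme points: leftmost at 12, rightmost at 53.
Optimal location = (12 + 53)/2 = 32.5; maximum distance = (53 − 12)/2 = 20.5.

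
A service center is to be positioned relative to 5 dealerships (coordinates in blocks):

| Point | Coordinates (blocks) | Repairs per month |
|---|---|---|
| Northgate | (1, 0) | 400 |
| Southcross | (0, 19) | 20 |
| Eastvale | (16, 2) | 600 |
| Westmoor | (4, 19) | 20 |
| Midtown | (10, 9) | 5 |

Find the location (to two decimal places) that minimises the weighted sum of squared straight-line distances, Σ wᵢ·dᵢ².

The minimiser of Σwᵢ‖p−pᵢ‖² is the weighted centroid p* = (Σwᵢpᵢ)/(Σwᵢ).
Σwᵢ = 1045.
Σwᵢxᵢ = 400·1 + 20·0 + 600·16 + 20·4 + 5·10 = 10130.
Σwᵢyᵢ = 400·0 + 20·19 + 600·2 + 20·19 + 5·9 = 2005.
x* = 10130/1045 = 9.69, y* = 2005/1045 = 1.92.

(9.69, 1.92)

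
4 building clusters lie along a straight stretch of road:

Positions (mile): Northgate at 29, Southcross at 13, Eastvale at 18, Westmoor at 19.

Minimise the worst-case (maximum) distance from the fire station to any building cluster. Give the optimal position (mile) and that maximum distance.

location 21, max distance 8

The 1-center on a line is the midpoint of the two extreme points: leftmost at 13, rightmost at 29.
Optimal location = (13 + 29)/2 = 21; maximum distance = (29 − 13)/2 = 8.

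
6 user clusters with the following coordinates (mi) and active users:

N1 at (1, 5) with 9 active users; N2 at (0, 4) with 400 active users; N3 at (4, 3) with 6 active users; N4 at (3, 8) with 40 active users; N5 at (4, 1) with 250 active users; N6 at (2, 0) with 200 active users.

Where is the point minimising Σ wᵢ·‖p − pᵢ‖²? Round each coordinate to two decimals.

The minimiser of Σwᵢ‖p−pᵢ‖² is the weighted centroid p* = (Σwᵢpᵢ)/(Σwᵢ).
Σwᵢ = 905.
Σwᵢxᵢ = 9·1 + 400·0 + 6·4 + 40·3 + 250·4 + 200·2 = 1553.
Σwᵢyᵢ = 9·5 + 400·4 + 6·3 + 40·8 + 250·1 + 200·0 = 2233.
x* = 1553/905 = 1.72, y* = 2233/905 = 2.47.

(1.72, 2.47)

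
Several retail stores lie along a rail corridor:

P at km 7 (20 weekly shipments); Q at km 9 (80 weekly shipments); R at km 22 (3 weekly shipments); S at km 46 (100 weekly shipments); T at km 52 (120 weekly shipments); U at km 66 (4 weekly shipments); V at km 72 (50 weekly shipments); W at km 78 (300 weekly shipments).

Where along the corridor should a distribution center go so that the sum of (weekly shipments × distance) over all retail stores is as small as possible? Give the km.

x = 72

For a sum of weighted absolute distances on a line, the optimum is the weighted median (not the mean). Total weight W = 677; half-weight = 338.5.
Sort by position and accumulate weight:
  km 7 (P, w=20) → cum 20
  km 9 (Q, w=80) → cum 100
  km 22 (R, w=3) → cum 103
  km 46 (S, w=100) → cum 203
  km 52 (T, w=120) → cum 323
  km 66 (U, w=4) → cum 327
  km 72 (V, w=50) → cum 377  ≥ 338.5 → median here
  km 78 (W, w=300) → cum 677
Optimal location: km 72.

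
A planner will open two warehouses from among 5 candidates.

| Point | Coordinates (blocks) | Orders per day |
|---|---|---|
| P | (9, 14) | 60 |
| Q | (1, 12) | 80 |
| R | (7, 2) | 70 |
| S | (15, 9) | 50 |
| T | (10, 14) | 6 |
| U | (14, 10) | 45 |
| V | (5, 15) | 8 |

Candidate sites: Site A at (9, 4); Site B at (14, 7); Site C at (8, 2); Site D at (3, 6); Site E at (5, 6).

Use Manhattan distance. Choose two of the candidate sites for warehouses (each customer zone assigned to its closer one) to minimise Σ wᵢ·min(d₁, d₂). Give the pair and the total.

Evaluate every pair (each demand assigned to the nearer of the two):
  {Site B, Site D}: total = 2359
  {Site B, Site E}: total = 2363
  {Site B, Site C}: total = 2629
  {Site A, Site B}: total = 2631
  {Site A, Site D}: total = 2719
  {Site A, Site E}: total = 2863
  {Site C, Site E}: total = 2975
  {Site C, Site D}: total = 2992
  {Site D, Site E}: total = 3165
  {Site A, Site C}: total = 3181
Best pair: {Site B, Site D} with total 2359.

{Site B, Site D}, total 2359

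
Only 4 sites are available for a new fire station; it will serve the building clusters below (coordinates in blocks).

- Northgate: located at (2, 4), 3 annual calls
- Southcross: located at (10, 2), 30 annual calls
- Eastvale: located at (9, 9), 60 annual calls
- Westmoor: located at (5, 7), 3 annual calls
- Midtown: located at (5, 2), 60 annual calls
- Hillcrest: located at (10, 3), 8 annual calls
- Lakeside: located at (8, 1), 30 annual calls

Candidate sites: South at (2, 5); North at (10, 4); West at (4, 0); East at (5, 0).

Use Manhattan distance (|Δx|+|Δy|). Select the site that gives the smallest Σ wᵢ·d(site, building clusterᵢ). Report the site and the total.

North, total 1046 blocks

Total weighted distance at each candidate:
  South (2, 5): total = 1748
  North (10, 4): total = 1046
  West (4, 0): total = 1524
  East (5, 0): total = 1336
Minimum is at North with total 1046 blocks.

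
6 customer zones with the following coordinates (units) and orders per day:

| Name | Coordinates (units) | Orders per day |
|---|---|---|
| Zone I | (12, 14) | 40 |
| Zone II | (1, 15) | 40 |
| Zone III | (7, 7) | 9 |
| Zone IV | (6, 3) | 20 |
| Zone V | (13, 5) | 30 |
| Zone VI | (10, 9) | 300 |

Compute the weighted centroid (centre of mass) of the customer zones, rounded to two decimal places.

(9.32, 9.41)

The minimiser of Σwᵢ‖p−pᵢ‖² is the weighted centroid p* = (Σwᵢpᵢ)/(Σwᵢ).
Σwᵢ = 439.
Σwᵢxᵢ = 40·12 + 40·1 + 9·7 + 20·6 + 30·13 + 300·10 = 4093.
Σwᵢyᵢ = 40·14 + 40·15 + 9·7 + 20·3 + 30·5 + 300·9 = 4133.
x* = 4093/439 = 9.32, y* = 4133/439 = 9.41.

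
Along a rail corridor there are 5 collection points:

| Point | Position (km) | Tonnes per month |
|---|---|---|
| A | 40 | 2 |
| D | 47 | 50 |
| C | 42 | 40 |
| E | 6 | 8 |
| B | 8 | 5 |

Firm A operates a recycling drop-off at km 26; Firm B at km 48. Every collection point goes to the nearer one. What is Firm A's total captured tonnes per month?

The indifferent point is the midpoint (26+48)/2 = 37; collection points left of it (closer to Firm A at 26) go to Firm A, those right go to Firm B.
  E at 6 (w=8) → Firm A
  B at 8 (w=5) → Firm A
  A at 40 (w=2) → Firm B
  C at 42 (w=40) → Firm B
  D at 47 (w=50) → Firm B
Firm A captures 13; Firm B captures 92.

13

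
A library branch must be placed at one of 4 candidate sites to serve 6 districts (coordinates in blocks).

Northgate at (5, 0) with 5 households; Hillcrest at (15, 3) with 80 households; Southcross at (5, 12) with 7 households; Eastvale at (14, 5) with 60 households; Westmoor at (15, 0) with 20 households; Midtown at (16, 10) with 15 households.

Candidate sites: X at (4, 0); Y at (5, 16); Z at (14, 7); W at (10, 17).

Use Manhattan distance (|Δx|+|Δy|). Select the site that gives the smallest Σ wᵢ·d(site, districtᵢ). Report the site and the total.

Z, total 933 blocks

Total weighted distance at each candidate:
  X (4, 0): total = 2666
  Y (5, 16): total = 3923
  Z (14, 7): total = 933
  W (10, 17): total = 3295
Minimum is at Z with total 933 blocks.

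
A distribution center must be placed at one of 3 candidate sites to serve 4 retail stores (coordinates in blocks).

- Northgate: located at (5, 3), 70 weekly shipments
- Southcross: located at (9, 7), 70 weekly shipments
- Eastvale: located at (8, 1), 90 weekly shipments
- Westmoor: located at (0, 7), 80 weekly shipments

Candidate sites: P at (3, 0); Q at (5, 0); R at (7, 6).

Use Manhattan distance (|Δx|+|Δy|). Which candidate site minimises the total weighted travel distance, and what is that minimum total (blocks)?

R, total 1740 blocks

Total weighted distance at each candidate:
  P (3, 0): total = 2600
  Q (5, 0): total = 2300
  R (7, 6): total = 1740
Minimum is at R with total 1740 blocks.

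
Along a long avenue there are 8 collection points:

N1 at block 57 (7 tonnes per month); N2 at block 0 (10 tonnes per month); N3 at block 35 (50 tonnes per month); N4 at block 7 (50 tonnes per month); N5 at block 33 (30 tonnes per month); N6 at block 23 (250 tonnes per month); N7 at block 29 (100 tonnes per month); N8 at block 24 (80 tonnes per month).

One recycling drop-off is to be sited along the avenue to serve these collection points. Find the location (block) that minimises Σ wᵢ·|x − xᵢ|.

For a sum of weighted absolute distances on a line, the optimum is the weighted median (not the mean). Total weight W = 577; half-weight = 288.5.
Sort by position and accumulate weight:
  block 0 (N2, w=10) → cum 10
  block 7 (N4, w=50) → cum 60
  block 23 (N6, w=250) → cum 310  ≥ 288.5 → median here
  block 24 (N8, w=80) → cum 390
  block 29 (N7, w=100) → cum 490
  block 33 (N5, w=30) → cum 520
  block 35 (N3, w=50) → cum 570
  block 57 (N1, w=7) → cum 577
Optimal location: block 23.

x = 23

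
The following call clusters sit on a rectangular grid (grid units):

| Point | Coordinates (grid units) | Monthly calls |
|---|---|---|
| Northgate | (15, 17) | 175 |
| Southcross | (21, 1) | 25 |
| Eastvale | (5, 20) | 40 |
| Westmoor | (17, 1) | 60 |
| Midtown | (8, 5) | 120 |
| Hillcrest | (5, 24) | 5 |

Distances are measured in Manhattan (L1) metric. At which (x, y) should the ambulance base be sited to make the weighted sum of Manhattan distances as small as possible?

(15, 17)

Manhattan distance separates: Σwᵢ(|x−xᵢ|+|y−yᵢ|) = Σwᵢ|x−xᵢ| + Σwᵢ|y−yᵢ|, so x and y are optimised independently as 1-D weighted medians.
Total weight W = 425; half = 212.5.
x-coordinate, sorted with cumulative weight:
  x=5 (Eastvale, w=40) cum 40
  x=5 (Hillcrest, w=5) cum 45
  x=8 (Midtown, w=120) cum 165
  x=15 (Northgate, w=175) cum 340  ← median
  x=17 (Westmoor, w=60) cum 400
  x=21 (Southcross, w=25) cum 425
⇒ x* = 15
y-coordinate, sorted with cumulative weight:
  y=1 (Southcross, w=25) cum 25
  y=1 (Westmoor, w=60) cum 85
  y=5 (Midtown, w=120) cum 205
  y=17 (Northgate, w=175) cum 380  ← median
  y=20 (Eastvale, w=40) cum 420
  y=24 (Hillcrest, w=5) cum 425
⇒ y* = 17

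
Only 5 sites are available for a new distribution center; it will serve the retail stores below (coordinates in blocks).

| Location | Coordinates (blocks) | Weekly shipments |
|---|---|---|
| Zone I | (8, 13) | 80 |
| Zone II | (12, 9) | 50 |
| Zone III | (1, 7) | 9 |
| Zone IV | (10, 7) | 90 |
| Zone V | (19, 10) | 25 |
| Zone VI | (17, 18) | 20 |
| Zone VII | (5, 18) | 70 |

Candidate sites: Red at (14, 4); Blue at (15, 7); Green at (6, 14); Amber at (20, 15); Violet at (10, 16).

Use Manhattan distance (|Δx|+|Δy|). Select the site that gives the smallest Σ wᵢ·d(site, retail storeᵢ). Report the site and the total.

Total weighted distance at each candidate:
  Red (14, 4): total = 4549
  Blue (15, 7): total = 3771
  Green (6, 14): total = 2963
  Amber (20, 15): total = 5213
  Violet (10, 16): total = 2867
Minimum is at Violet with total 2867 blocks.

Violet, total 2867 blocks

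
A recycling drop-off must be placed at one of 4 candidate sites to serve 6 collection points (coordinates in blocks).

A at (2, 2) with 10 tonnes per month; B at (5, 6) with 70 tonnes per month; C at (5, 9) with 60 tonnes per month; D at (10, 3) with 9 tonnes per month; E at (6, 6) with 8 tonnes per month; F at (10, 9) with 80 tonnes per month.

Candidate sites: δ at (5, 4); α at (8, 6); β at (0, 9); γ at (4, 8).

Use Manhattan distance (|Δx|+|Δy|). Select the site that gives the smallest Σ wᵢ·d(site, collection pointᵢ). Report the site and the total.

Total weighted distance at each candidate:
  δ (5, 4): total = 1368
  α (8, 6): total = 1131
  β (0, 9): total = 1966
  γ (4, 8): total = 1101
Minimum is at γ with total 1101 blocks.

γ, total 1101 blocks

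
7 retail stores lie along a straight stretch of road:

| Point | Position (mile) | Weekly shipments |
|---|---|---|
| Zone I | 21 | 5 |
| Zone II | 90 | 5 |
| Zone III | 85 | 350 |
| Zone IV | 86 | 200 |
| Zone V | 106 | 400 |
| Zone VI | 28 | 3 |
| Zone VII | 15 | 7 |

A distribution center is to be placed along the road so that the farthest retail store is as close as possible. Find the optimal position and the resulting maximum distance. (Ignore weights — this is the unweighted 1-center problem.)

The 1-center on a line is the midpoint of the two extreme points: leftmost at 15, rightmost at 106.
Optimal location = (15 + 106)/2 = 60.5; maximum distance = (106 − 15)/2 = 45.5.

location 60.5, max distance 45.5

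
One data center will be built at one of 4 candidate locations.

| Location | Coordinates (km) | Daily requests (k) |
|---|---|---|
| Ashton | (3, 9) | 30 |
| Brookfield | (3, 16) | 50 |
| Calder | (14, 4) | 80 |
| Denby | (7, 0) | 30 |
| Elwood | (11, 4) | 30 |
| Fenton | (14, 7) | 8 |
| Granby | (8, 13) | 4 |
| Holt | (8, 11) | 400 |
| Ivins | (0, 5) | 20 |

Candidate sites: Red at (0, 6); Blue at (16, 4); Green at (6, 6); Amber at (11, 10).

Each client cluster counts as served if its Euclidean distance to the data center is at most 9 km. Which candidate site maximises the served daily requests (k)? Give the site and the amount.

Coverage radius r = 9 km; a point is covered iff (Δx)²+(Δy)² ≤ 9² = 81.
  Red (0, 6): covers {Ashton, Ivins} → 50
  Blue (16, 4): covers {Calder, Elwood, Fenton} → 118
  Green (6, 6): covers {Ashton, Calder, Denby, Elwood, Fenton, Granby, Holt, Ivins} → 602
  Amber (11, 10): covers {Ashton, Calder, Elwood, Fenton, Granby, Holt} → 552
Maximum coverage at Green: 602 daily requests (k).

Green, covering 602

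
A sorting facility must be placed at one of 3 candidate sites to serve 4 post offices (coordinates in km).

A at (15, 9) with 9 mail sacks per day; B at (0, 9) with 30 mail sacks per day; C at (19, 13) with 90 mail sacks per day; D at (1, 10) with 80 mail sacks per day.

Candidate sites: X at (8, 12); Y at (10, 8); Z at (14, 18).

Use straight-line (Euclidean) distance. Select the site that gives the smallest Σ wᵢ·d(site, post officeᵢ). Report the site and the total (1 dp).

Total weighted distance at each candidate:
  X (8, 12): total = 1901.4
  Y (10, 8): total = 2011.6
  Z (14, 18): total = 2438.3
Minimum is at X with total 1901.4 km.

X, total 1901.4 km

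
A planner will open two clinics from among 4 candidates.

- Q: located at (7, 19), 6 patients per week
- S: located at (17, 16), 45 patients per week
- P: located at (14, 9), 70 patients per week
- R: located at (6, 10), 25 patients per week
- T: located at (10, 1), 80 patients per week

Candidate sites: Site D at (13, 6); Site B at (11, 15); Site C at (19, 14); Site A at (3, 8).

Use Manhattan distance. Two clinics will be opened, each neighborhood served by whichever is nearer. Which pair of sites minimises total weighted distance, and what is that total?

{Site D, Site C}, total 1477

Evaluate every pair (each demand assigned to the nearer of the two):
  {Site D, Site C}: total = 1477
  {Site D, Site B}: total = 1533
  {Site D, Site A}: total = 1765
  {Site C, Site A}: total = 2215
  {Site B, Site A}: total = 2238
  {Site B, Site C}: total = 2308
Best pair: {Site D, Site C} with total 1477.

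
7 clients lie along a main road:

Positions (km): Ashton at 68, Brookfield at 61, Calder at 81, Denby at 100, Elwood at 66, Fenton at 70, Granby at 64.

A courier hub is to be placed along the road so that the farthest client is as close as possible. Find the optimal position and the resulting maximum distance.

The 1-center on a line is the midpoint of the two extreme points: leftmost at 61, rightmost at 100.
Optimal location = (61 + 100)/2 = 80.5; maximum distance = (100 − 61)/2 = 19.5.

location 80.5, max distance 19.5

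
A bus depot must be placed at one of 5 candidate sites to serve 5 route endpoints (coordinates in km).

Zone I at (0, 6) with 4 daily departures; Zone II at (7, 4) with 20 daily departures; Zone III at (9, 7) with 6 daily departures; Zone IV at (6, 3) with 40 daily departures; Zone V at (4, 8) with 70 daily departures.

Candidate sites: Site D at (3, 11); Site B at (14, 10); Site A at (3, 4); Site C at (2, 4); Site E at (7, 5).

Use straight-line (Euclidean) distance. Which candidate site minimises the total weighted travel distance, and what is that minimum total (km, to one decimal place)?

Total weighted distance at each candidate:
  Site D (3, 11): total = 791.0
  Site B (14, 10): total = 1416.7
  Site A (3, 4): total = 549.8
  Site C (2, 4): total = 635.0
  Site E (7, 5): total = 451.7
Minimum is at Site E with total 451.7 km.

Site E, total 451.7 km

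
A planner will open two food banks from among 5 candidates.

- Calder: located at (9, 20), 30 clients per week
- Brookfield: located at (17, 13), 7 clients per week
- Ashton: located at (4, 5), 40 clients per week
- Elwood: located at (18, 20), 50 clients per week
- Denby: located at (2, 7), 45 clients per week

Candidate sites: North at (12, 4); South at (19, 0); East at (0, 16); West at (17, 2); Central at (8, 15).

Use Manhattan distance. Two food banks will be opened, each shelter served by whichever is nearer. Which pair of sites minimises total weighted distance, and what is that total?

Evaluate every pair (each demand assigned to the nearer of the two):
  {North, Central}: total = 1952
  {East, Central}: total = 2062
  {South, Central}: total = 2197
  {West, Central}: total = 2197
  {North, East}: total = 2443
  {East, West}: total = 2512
  {North, West}: total = 2542
  {South, East}: total = 2640
  {North, South}: total = 2663
  {South, West}: total = 3347
Best pair: {North, Central} with total 1952.

{North, Central}, total 1952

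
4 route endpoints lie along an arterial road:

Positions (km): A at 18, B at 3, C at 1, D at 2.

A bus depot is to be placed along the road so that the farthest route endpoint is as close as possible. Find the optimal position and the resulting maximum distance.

The 1-center on a line is the midpoint of the two extreme points: leftmost at 1, rightmost at 18.
Optimal location = (1 + 18)/2 = 9.5; maximum distance = (18 − 1)/2 = 8.5.

location 9.5, max distance 8.5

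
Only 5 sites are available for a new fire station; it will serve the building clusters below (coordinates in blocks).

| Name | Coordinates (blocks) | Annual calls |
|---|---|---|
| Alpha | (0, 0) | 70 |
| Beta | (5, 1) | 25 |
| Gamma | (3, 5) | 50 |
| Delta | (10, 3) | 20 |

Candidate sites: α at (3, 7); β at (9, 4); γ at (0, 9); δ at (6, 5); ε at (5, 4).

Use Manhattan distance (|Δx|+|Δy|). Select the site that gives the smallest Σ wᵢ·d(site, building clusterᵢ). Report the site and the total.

ε, total 975 blocks

Total weighted distance at each candidate:
  α (3, 7): total = 1220
  β (9, 4): total = 1475
  γ (0, 9): total = 1625
  δ (6, 5): total = 1165
  ε (5, 4): total = 975
Minimum is at ε with total 975 blocks.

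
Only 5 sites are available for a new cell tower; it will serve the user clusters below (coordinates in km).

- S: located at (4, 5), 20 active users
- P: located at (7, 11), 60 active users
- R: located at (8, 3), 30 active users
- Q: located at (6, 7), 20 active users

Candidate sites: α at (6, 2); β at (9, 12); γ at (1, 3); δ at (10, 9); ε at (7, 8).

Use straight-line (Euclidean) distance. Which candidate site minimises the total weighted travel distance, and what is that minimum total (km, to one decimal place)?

ε, total 446.1 km

Total weighted distance at each candidate:
  α (6, 2): total = 782.5
  β (9, 12): total = 694.5
  γ (1, 3): total = 1010.2
  δ (10, 9): total = 639.7
  ε (7, 8): total = 446.1
Minimum is at ε with total 446.1 km.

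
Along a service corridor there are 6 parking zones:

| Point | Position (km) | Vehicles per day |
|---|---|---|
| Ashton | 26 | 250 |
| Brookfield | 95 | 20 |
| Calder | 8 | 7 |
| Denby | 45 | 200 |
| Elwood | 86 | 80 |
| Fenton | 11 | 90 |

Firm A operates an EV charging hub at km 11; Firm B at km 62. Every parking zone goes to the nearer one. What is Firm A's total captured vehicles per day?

The indifferent point is the midpoint (11+62)/2 = 36.5; parking zones left of it (closer to Firm A at 11) go to Firm A, those right go to Firm B.
  Calder at 8 (w=7) → Firm A
  Fenton at 11 (w=90) → Firm A
  Ashton at 26 (w=250) → Firm A
  Denby at 45 (w=200) → Firm B
  Elwood at 86 (w=80) → Firm B
  Brookfield at 95 (w=20) → Firm B
Firm A captures 347; Firm B captures 300.

347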